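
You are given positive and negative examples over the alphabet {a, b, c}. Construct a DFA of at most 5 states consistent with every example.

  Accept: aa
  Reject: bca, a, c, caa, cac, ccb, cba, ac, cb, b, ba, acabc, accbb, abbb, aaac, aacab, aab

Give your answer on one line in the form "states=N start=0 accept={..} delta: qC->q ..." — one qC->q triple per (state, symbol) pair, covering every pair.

Grow the machine one transition at a time. Run the examples from 0; the earliest place one falls off (shortest prefix, ties alphabetical) gets sent to the lowest-numbered state that keeps every Accept/Reject pair distinguishable — a pair clashes when both reach the same state with identical unread suffix — and to a fresh state only if none does.
a: 0a undefined. 0a->0: no, aa/a meet in 0. Open state 1: 0a->1.
b: 0b undefined. 0b->0: ok.
c: 0c undefined. 0c->0: no, aa/caa meet in 1 with "a" left. 0c->1: no, aa/bca meet in 1 with "a" left. Open state 2: 0c->2.
aa: 1a undefined. 1a->0: no, aa/b meet in 0. 1a->1: no, aa/a meet in 1. 1a->2: no, aa/c meet in 2. Open state 3: 1a->3.
ab: 1b undefined. 1b->0: ok.
ac: 1c undefined. 1c->0: ok.
ca: 2a undefined. 2a->0: ok.
cb: 2b undefined. 2b->0: ok.
cc: 2c undefined. 2c->0: ok.
aaa: 3a undefined. 3a->0: ok.
aab: 3b undefined. 3b->0: ok.
aac: 3c undefined. 3c->0: ok.
All examples now run through 4 states with every (state, symbol) defined. Accept strings end in {3}, Reject strings end in {0,1,2}; accept={3}.

states=4 start=0 accept={3} delta: 0a->1 0b->0 0c->2 1a->3 1b->0 1c->0 2a->0 2b->0 2c->0 3a->0 3b->0 3c->0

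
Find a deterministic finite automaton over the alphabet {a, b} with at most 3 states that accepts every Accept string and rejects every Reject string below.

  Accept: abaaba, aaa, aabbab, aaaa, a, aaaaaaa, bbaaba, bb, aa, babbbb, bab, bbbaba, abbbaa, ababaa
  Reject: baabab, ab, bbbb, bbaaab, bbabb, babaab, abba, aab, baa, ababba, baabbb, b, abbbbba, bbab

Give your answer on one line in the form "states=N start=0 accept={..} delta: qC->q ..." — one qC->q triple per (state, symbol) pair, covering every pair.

State merging on the prefix tree: take the shortest (then alphabetical) example prefix whose next move is undefined and point that move at state 0, else 1, else 2, ...; a target is out if some Accept/Reject pair would then sit in one state with the same input left (inseparable). If every existing state is out, open a new one.
a: 0a undefined. 0a->0: no, aabbab/bbab meet in 0 with "bbab" left. Open state 1: 0a->1.
b: 0b undefined. 0b->0: no, bb/bbbb meet in 0. 0b->1: no, aaa/baa meet in 1 with "aa" left. Open state 2: 0b->2.
aa: 1a undefined. 1a->0: no, aabbab/bbab meet in 2 with "bab" left. 1a->1: ok.
ab: 1b undefined. 1b->0: ok.
ba: 2a undefined. 2a->0: no, abaaba/baa meet in 1. 2a->1: no, abaaba/abba meet in 1. 2a->2: ok.
bb: 2b undefined. 2b->0: no, abaaba/abbbbba meet in 1. 2b->1: ok.
All examples now run through 3 states with every (state, symbol) defined. Accept strings end in {1}, Reject strings end in {0,2}; accept={1}.

states=3 start=0 accept={1} delta: 0a->1 0b->2 1a->1 1b->0 2a->2 2b->1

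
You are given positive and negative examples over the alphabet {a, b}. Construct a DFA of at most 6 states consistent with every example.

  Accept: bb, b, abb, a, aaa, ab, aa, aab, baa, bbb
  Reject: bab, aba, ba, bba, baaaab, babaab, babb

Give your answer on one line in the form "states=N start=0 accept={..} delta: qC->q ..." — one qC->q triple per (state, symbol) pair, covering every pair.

Fold the examples into a partial DFA from state 0: repeatedly fix the first undefined (state, symbol) met by the shortest-then-alphabetical prefix, trying targets in increasing order and rejecting any under which an Accept and a Reject string meet in one state with the same remainder; add a state when all current targets are rejected. Accepting states are where Accept strings end.
a: 0a undefined. 0a->0: ok.
b: 0b undefined. 0b->0: no, bb/bab meet in 0. Open state 1: 0b->1.
ba: 1a undefined. 1a->0: no, bb/babb meet in 1 with "b" left. 1a->1: no, bb/bab meet in 1 with "b" left. Open state 2: 1a->2.
bb: 1b undefined. 1b->0: no, bb/bba meet in 0. 1b->1: ok.
baa: 2a undefined. 2a->0: no, bb/baaaab meet in 1. 2a->1: no, bb/baaaab meet in 1. 2a->2: no, baa/aba meet in 2. Open state 3: 2a->3.
bab: 2b undefined. 2b->0: no, bb/babaab meet in 1. 2b->1: no, bb/bab meet in 1. 2b->2: ok.
baaa: 3a undefined. 3a->0: no, bb/baaaab meet in 1. 3a->1: no, bb/babaab meet in 1. 3a->2: ok.
baaaab: 3b undefined. 3b->0: no, a/baaaab meet in 0. 3b->1: no, bb/baaaab meet in 1. 3b->2: ok.
All examples now run through 4 states with every (state, symbol) defined. Accept strings end in {0,1,3}, Reject strings end in {2}; accept={0,1,3}.

states=4 start=0 accept={0,1,3} delta: 0a->0 0b->1 1a->2 1b->1 2a->3 2b->2 3a->2 3b->2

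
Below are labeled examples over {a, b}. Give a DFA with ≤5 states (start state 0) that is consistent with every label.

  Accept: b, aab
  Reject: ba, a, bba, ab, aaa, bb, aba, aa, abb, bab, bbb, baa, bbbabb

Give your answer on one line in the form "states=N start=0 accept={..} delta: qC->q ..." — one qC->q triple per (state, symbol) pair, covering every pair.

states=3 start=0 accept={2} delta: 0a->1 0b->2 1a->0 1b->1 2a->1 2b->1

State merging on the prefix tree: take the shortest (then alphabetical) example prefix whose next move is undefined and point that move at state 0, else 1, else 2, ...; a target is out if some Accept/Reject pair would then sit in one state with the same input left (inseparable). If every existing state is out, open a new one.
a: 0a undefined. 0a->0: no, b/ab meet in 0 with "b" left. Open state 1: 0a->1.
b: 0b undefined. 0b->0: no, b/bb meet in 0. 0b->1: no, b/a meet in 1. Open state 2: 0b->2.
aa: 1a undefined. 1a->0: ok.
ab: 1b undefined. 1b->0: no, b/abb meet in 2. 1b->1: ok.
ba: 2a undefined. 2a->0: no, b/bab meet in 2. 2a->1: ok.
bb: 2b undefined. 2b->0: no, b/bbb meet in 2. 2b->1: ok.
All examples now run through 3 states with every (state, symbol) defined. Accept strings end in {2}, Reject strings end in {0,1}; accept={2}.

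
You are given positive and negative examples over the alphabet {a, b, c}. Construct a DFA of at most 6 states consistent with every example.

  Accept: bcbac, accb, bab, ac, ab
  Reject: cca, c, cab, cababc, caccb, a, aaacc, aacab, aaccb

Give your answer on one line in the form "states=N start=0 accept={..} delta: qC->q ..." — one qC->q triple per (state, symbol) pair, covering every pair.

states=3 start=0 accept={2} delta: 0a->1 0b->0 0c->1 1a->0 1b->2 1c->2 2a->1 2b->0 2c->1

Fold the examples into a partial DFA from state 0: repeatedly fix the first undefined (state, symbol) met by the shortest-then-alphabetical prefix, trying targets in increasing order and rejecting any under which an Accept and a Reject string meet in one state with the same remainder; add a state when all current targets are rejected. Accepting states are where Accept strings end.
a: 0a undefined. 0a->0: no, accb/aaccb meet in 0 with "ccb" left. Open state 1: 0a->1.
b: 0b undefined. 0b->0: ok.
c: 0c undefined. 0c->0: no, accb/caccb meet in 1 with "ccb" left. 0c->1: ok.
aa: 1a undefined. 1a->0: ok.
ab: 1b undefined. 1b->0: no, bab/cab meet in 0. 1b->1: no, bcbac/c meet in 1. Open state 2: 1b->2.
ac: 1c undefined. 1c->0: no, ac/cab meet in 0. 1c->1: no, accb/caccb meet in 2. 1c->2: ok.
acc: 2c undefined. 2c->0: no, accb/cab meet in 0. 2c->1: ok.
cca: 2a undefined. 2a->0: no, bcbac/c meet in 1. 2a->1: ok.
aaccb: 2b undefined. 2b->0: ok.
All examples now run through 3 states with every (state, symbol) defined. Accept strings end in {2}, Reject strings end in {0,1}; accept={2}.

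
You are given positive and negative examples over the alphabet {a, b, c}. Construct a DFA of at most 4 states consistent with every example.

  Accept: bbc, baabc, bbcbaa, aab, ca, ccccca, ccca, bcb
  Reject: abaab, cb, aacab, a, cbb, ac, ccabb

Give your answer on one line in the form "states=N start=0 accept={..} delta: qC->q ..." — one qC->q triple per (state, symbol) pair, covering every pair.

states=4 start=0 accept={1,3} delta: 0a->0 0b->1 0c->2 1a->1 1b->2 1c->0 2a->1 2b->2 2c->3 3a->0 3b->1 3c->1

Grow the machine one transition at a time. Run the examples from 0; the earliest place one falls off (shortest prefix, ties alphabetical) gets sent to the lowest-numbered state that keeps every Accept/Reject pair distinguishable — a pair clashes when both reach the same state with identical unread suffix — and to a fresh state only if none does.
a: 0a undefined. 0a->0: ok.
b: 0b undefined. 0b->0: no, bbc/ac meet in 0 with "c" left. Open state 1: 0b->1.
c: 0c undefined. 0c->0: no, aab/cb meet in 1. 0c->1: no, aab/ac meet in 1. Open state 2: 0c->2.
ba: 1a undefined. 1a->0: no, aab/abaab meet in 1. 1a->1: ok.
bb: 1b undefined. 1b->0: no, bbc/ac meet in 2. 1b->1: no, aab/abaab meet in 1. 1b->2: ok.
bc: 1c undefined. 1c->0: ok.
ca: 2a undefined. 2a->0: no, aab/aacab meet in 1. 2a->1: ok.
cb: 2b undefined. 2b->0: no, aab/cbb meet in 1. 2b->1: no, aab/cb meet in 1. 2b->2: ok.
cc: 2c undefined. 2c->0: no, bbc/a meet in 0. 2c->1: no, ccca/a meet in 0. 2c->2: no, bbc/abaab meet in 2. Open state 3: 2c->3.
cca: 3a undefined. 3a->0: ok.
ccc: 3c undefined. 3c->0: no, ccccca/a meet in 0. 3c->1: ok.
bbcb: 3b undefined. 3b->0: no, bbcbaa/a meet in 0. 3b->1: ok.
All examples now run through 4 states with every (state, symbol) defined. Accept strings end in {1,3}, Reject strings end in {0,2}; accept={1,3}.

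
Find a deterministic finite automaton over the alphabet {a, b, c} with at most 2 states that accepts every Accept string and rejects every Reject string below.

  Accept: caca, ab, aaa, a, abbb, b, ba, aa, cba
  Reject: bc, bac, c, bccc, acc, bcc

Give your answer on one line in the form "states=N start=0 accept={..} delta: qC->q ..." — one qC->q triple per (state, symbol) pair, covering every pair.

State merging on the prefix tree: take the shortest (then alphabetical) example prefix whose next move is undefined and point that move at state 0, else 1, else 2, ...; a target is out if some Accept/Reject pair would then sit in one state with the same input left (inseparable). If every existing state is out, open a new one.
a: 0a undefined. 0a->0: ok.
b: 0b undefined. 0b->0: ok.
c: 0c undefined. 0c->0: no, caca/bc meet in 0. Open state 1: 0c->1.
ca: 1a undefined. 1a->0: ok.
cb: 1b undefined. 1b->0: ok.
acc: 1c undefined. 1c->0: no, caca/acc meet in 0. 1c->1: ok.
All examples now run through 2 states with every (state, symbol) defined. Accept strings end in {0}, Reject strings end in {1}; accept={0}.

states=2 start=0 accept={0} delta: 0a->0 0b->0 0c->1 1a->0 1b->0 1c->1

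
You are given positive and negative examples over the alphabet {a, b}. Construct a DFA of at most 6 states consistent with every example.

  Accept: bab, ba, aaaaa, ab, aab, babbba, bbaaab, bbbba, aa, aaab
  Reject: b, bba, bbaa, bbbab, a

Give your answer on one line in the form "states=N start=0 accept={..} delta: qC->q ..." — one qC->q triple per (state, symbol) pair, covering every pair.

State merging on the prefix tree: take the shortest (then alphabetical) example prefix whose next move is undefined and point that move at state 0, else 1, else 2, ...; a target is out if some Accept/Reject pair would then sit in one state with the same input left (inseparable). If every existing state is out, open a new one.
a: 0a undefined. 0a->0: no, aaaaa/a meet in 0. Open state 1: 0a->1.
b: 0b undefined. 0b->0: no, bab/bbbab meet in 1 with "b" left. 0b->1: ok.
aa: 1a undefined. 1a->0: no, bab/b meet in 1. 1a->1: no, ba/b meet in 1. Open state 2: 1a->2.
ab: 1b undefined. 1b->0: no, bab/bbbab meet in 2 with "b" left. 1b->1: no, bab/bbbab meet in 2 with "b" left. 1b->2: ok.
aaa: 2a undefined. 2a->0: no, aaab/b meet in 1. 2a->1: no, ba/bbaa meet in 2. 2a->2: no, ba/bba meet in 2. Open state 3: 2a->3.
aab: 2b undefined. 2b->0: no, ba/bbbab meet in 2. 2b->1: no, bab/b meet in 1. 2b->2: no, babbba/bba meet in 3. 2b->3: no, bab/bba meet in 3. Open state 4: 2b->4.
aaaa: 3a undefined. 3a->0: no, aaaaa/b meet in 1. 3a->1: ok.
aaab: 3b undefined. 3b->0: ok.
babb: 4b undefined. 4b->0: no, bbbba/b meet in 1. 4b->1: no, babbba/bba meet in 3. 4b->2: no, bbbba/bba meet in 3. 4b->3: no, babbba/b meet in 1. 4b->4: ok.
bbba: 4a undefined. 4a->0: ok.
All examples now run through 5 states with every (state, symbol) defined. Accept strings end in {0,2,4}, Reject strings end in {1,3}; accept={0,2,4}.

states=5 start=0 accept={0,2,4} delta: 0a->1 0b->1 1a->2 1b->2 2a->3 2b->4 3a->1 3b->0 4a->0 4b->4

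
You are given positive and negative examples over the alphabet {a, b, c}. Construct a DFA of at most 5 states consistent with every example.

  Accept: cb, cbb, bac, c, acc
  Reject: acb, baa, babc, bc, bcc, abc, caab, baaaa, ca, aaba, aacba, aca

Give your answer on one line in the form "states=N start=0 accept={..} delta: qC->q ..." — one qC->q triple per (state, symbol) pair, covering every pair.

states=4 start=0 accept={0,2} delta: 0a->1 0b->2 0c->0 1a->1 1b->1 1c->3 2a->0 2b->0 2c->1 3a->1 3b->1 3c->0

Fold the examples into a partial DFA from state 0: repeatedly fix the first undefined (state, symbol) met by the shortest-then-alphabetical prefix, trying targets in increasing order and rejecting any under which an Accept and a Reject string meet in one state with the same remainder; add a state when all current targets are rejected. Accepting states are where Accept strings end.
a: 0a undefined. 0a->0: no, cb/acb meet in 0 with "cb" left. Open state 1: 0a->1.
b: 0b undefined. 0b->0: no, c/bc meet in 0 with "c" left. 0b->1: no, acc/bcc meet in 1 with "cc" left. Open state 2: 0b->2.
c: 0c undefined. 0c->0: ok.
aa: 1a undefined. 1a->0: no, cb/caab meet in 2. 1a->1: ok.
ab: 1b undefined. 1b->0: no, c/abc meet in 0. 1b->1: ok.
ac: 1c undefined. 1c->0: no, cb/acb meet in 2. 1c->1: no, acc/acb meet in 1. 1c->2: no, cb/abc meet in 2. Open state 3: 1c->3.
ba: 2a undefined. 2a->0: ok.
bc: 2c undefined. 2c->0: no, bac/babc meet in 0. 2c->1: ok.
aca: 3a undefined. 3a->0: no, bac/aca meet in 0. 3a->1: ok.
acb: 3b undefined. 3b->0: no, bac/acb meet in 0. 3b->1: ok.
acc: 3c undefined. 3c->0: ok.
cbb: 2b undefined. 2b->0: ok.
All examples now run through 4 states with every (state, symbol) defined. Accept strings end in {0,2}, Reject strings end in {1,3}; accept={0,2}.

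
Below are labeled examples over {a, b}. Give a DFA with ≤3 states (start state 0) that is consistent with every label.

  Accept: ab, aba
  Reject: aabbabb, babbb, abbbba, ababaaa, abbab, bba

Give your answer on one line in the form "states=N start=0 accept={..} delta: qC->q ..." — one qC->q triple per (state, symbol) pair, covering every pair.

State merging on the prefix tree: take the shortest (then alphabetical) example prefix whose next move is undefined and point that move at state 0, else 1, else 2, ...; a target is out if some Accept/Reject pair would then sit in one state with the same input left (inseparable). If every existing state is out, open a new one.
a: 0a undefined. 0a->0: ok.
b: 0b undefined. 0b->0: no, ab/aabbabb meet in 0. Open state 1: 0b->1.
ba: 1a undefined. 1a->0: no, aba/ababaaa meet in 0. 1a->1: ok.
bb: 1b undefined. 1b->0: no, ab/abbab meet in 1. 1b->1: no, ab/aabbabb meet in 1. Open state 2: 1b->2.
bba: 2a undefined. 2a->0: no, ab/abbab meet in 1. 2a->1: no, ab/ababaaa meet in 1. 2a->2: ok.
abbb: 2b undefined. 2b->0: no, ab/aabbabb meet in 1. 2b->1: no, ab/abbab meet in 1. 2b->2: ok.
All examples now run through 3 states with every (state, symbol) defined. Accept strings end in {1}, Reject strings end in {2}; accept={1}.

states=3 start=0 accept={1} delta: 0a->0 0b->1 1a->1 1b->2 2a->2 2b->2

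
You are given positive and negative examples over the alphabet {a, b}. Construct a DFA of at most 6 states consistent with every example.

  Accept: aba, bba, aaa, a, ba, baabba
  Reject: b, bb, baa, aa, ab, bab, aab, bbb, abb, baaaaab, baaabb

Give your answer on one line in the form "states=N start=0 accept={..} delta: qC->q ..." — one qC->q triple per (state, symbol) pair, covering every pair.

Fold the examples into a partial DFA from state 0: repeatedly fix the first undefined (state, symbol) met by the shortest-then-alphabetical prefix, trying targets in increasing order and rejecting any under which an Accept and a Reject string meet in one state with the same remainder; add a state when all current targets are rejected. Accepting states are where Accept strings end.
a: 0a undefined. 0a->0: no, aaa/aa meet in 0. Open state 1: 0a->1.
b: 0b undefined. 0b->0: ok.
aa: 1a undefined. 1a->0: ok.
ab: 1b undefined. 1b->0: ok.
All examples now run through 2 states with every (state, symbol) defined. Accept strings end in {1}, Reject strings end in {0}; accept={1}.

states=2 start=0 accept={1} delta: 0a->1 0b->0 1a->0 1b->0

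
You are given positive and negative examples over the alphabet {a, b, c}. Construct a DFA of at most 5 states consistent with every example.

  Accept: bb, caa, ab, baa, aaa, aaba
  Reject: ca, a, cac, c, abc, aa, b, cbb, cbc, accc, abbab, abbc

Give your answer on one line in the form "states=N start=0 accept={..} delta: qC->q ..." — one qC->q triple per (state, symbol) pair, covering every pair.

states=3 start=0 accept={0} delta: 0a->1 0b->1 0c->1 1a->2 1b->0 1c->1 2a->0 2b->2 2c->1

Fold the examples into a partial DFA from state 0: repeatedly fix the first undefined (state, symbol) met by the shortest-then-alphabetical prefix, trying targets in increasing order and rejecting any under which an Accept and a Reject string meet in one state with the same remainder; add a state when all current targets are rejected. Accepting states are where Accept strings end.
a: 0a undefined. 0a->0: no, ab/b meet in 0 with "b" left. Open state 1: 0a->1.
b: 0b undefined. 0b->0: no, bb/b meet in 0. 0b->1: ok.
c: 0c undefined. 0c->0: no, bb/cbb meet in 1 with "b" left. 0c->1: ok.
aa: 1a undefined. 1a->0: no, caa/a meet in 1. 1a->1: no, caa/ca meet in 1. Open state 2: 1a->2.
ab: 1b undefined. 1b->0: ok.
ac: 1c undefined. 1c->0: no, bb/accc meet in 0. 1c->1: ok.
aaa: 2a undefined. 2a->0: ok.
aab: 2b undefined. 2b->0: no, bb/abbab meet in 0. 2b->1: no, aaba/ca meet in 2. 2b->2: ok.
cac: 2c undefined. 2c->0: no, bb/cac meet in 0. 2c->1: ok.
All examples now run through 3 states with every (state, symbol) defined. Accept strings end in {0}, Reject strings end in {1,2}; accept={0}.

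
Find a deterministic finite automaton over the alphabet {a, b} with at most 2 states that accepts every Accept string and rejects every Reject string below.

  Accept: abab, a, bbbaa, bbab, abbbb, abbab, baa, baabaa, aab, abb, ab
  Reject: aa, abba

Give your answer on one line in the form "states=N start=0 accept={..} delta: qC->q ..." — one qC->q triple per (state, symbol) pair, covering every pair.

Fold the examples into a partial DFA from state 0: repeatedly fix the first undefined (state, symbol) met by the shortest-then-alphabetical prefix, trying targets in increasing order and rejecting any under which an Accept and a Reject string meet in one state with the same remainder; add a state when all current targets are rejected. Accepting states are where Accept strings end.
a: 0a undefined. 0a->0: no, a/aa meet in 0. Open state 1: 0a->1.
b: 0b undefined. 0b->0: no, bbbaa/aa meet in 1 with "a" left. 0b->1: ok.
aa: 1a undefined. 1a->0: ok.
ab: 1b undefined. 1b->0: no, abab/aa meet in 0. 1b->1: ok.
All examples now run through 2 states with every (state, symbol) defined. Accept strings end in {1}, Reject strings end in {0}; accept={1}.

states=2 start=0 accept={1} delta: 0a->1 0b->1 1a->0 1b->1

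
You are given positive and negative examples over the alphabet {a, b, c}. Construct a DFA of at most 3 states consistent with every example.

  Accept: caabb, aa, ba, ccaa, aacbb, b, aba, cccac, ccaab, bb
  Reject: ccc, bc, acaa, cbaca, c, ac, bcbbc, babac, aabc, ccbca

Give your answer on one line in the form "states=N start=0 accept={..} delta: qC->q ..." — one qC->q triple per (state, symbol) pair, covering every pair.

states=2 start=0 accept={0} delta: 0a->0 0b->0 0c->1 1a->1 1b->0 1c->0

Grow the machine one transition at a time. Run the examples from 0; the earliest place one falls off (shortest prefix, ties alphabetical) gets sent to the lowest-numbered state that keeps every Accept/Reject pair distinguishable — a pair clashes when both reach the same state with identical unread suffix — and to a fresh state only if none does.
a: 0a undefined. 0a->0: ok.
b: 0b undefined. 0b->0: ok.
c: 0c undefined. 0c->0: no, caabb/ccc meet in 0. Open state 1: 0c->1.
ca: 1a undefined. 1a->0: no, caabb/acaa meet in 0. 1a->1: ok.
cb: 1b undefined. 1b->0: ok.
cc: 1c undefined. 1c->0: ok.
All examples now run through 2 states with every (state, symbol) defined. Accept strings end in {0}, Reject strings end in {1}; accept={0}.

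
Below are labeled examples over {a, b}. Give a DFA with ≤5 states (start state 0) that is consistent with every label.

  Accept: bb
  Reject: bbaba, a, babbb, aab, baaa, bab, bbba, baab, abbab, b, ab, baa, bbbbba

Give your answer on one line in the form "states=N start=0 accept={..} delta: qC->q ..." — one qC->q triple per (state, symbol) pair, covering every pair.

State merging on the prefix tree: take the shortest (then alphabetical) example prefix whose next move is undefined and point that move at state 0, else 1, else 2, ...; a target is out if some Accept/Reject pair would then sit in one state with the same input left (inseparable). If every existing state is out, open a new one.
a: 0a undefined. 0a->0: ok.
b: 0b undefined. 0b->0: no, bb/bbaba meet in 0. Open state 1: 0b->1.
ba: 1a undefined. 1a->0: ok.
bb: 1b undefined. 1b->0: no, bb/bbaba meet in 0. 1b->1: no, bb/babbb meet in 1. Open state 2: 1b->2.
bba: 2a undefined. 2a->0: ok.
bbb: 2b undefined. 2b->0: ok.
All examples now run through 3 states with every (state, symbol) defined. Accept strings end in {2}, Reject strings end in {0,1}; accept={2}.

states=3 start=0 accept={2} delta: 0a->0 0b->1 1a->0 1b->2 2a->0 2b->0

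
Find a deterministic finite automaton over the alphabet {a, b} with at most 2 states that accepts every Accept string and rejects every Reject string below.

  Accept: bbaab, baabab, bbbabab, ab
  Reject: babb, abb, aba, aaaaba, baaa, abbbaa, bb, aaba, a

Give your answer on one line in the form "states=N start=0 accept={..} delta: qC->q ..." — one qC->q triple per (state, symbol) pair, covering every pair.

states=2 start=0 accept={1} delta: 0a->0 0b->1 1a->0 1b->0

Grow the machine one transition at a time. Run the examples from 0; the earliest place one falls off (shortest prefix, ties alphabetical) gets sent to the lowest-numbered state that keeps every Accept/Reject pair distinguishable — a pair clashes when both reach the same state with identical unread suffix — and to a fresh state only if none does.
a: 0a undefined. 0a->0: ok.
b: 0b undefined. 0b->0: no, bbaab/babb meet in 0. Open state 1: 0b->1.
ba: 1a undefined. 1a->0: ok.
bb: 1b undefined. 1b->0: ok.
All examples now run through 2 states with every (state, symbol) defined. Accept strings end in {1}, Reject strings end in {0}; accept={1}.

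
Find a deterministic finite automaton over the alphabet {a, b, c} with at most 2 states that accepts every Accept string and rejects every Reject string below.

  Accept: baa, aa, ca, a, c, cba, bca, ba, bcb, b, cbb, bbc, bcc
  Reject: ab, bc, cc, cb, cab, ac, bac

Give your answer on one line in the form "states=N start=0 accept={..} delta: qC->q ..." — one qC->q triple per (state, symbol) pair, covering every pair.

Grow the machine one transition at a time. Run the examples from 0; the earliest place one falls off (shortest prefix, ties alphabetical) gets sent to the lowest-numbered state that keeps every Accept/Reject pair distinguishable — a pair clashes when both reach the same state with identical unread suffix — and to a fresh state only if none does.
a: 0a undefined. 0a->0: no, c/ac meet in 0 with "c" left. Open state 1: 0a->1.
b: 0b undefined. 0b->0: no, c/bc meet in 0 with "c" left. 0b->1: ok.
c: 0c undefined. 0c->0: no, ca/cb meet in 1. 0c->1: ok.
aa: 1a undefined. 1a->0: no, baa/cab meet in 1. 1a->1: ok.
ab: 1b undefined. 1b->0: ok.
ac: 1c undefined. 1c->0: ok.
All examples now run through 2 states with every (state, symbol) defined. Accept strings end in {1}, Reject strings end in {0}; accept={1}.

states=2 start=0 accept={1} delta: 0a->1 0b->1 0c->1 1a->1 1b->0 1c->0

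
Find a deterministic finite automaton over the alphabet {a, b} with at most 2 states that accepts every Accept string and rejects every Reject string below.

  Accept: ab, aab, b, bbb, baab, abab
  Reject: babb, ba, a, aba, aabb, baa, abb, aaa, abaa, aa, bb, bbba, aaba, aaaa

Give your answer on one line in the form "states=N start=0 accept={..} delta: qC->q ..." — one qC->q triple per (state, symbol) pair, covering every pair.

Fold the examples into a partial DFA from state 0: repeatedly fix the first undefined (state, symbol) met by the shortest-then-alphabetical prefix, trying targets in increasing order and rejecting any under which an Accept and a Reject string meet in one state with the same remainder; add a state when all current targets are rejected. Accepting states are where Accept strings end.
a: 0a undefined. 0a->0: ok.
b: 0b undefined. 0b->0: no, ab/babb meet in 0. Open state 1: 0b->1.
ba: 1a undefined. 1a->0: ok.
bb: 1b undefined. 1b->0: ok.
All examples now run through 2 states with every (state, symbol) defined. Accept strings end in {1}, Reject strings end in {0}; accept={1}.

states=2 start=0 accept={1} delta: 0a->0 0b->1 1a->0 1b->0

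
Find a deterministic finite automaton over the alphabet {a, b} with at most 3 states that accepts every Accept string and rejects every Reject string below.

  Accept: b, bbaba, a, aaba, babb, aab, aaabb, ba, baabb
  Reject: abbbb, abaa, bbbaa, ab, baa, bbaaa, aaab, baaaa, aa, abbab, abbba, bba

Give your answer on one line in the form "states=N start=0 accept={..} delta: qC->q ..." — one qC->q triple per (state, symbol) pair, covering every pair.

Grow the machine one transition at a time. Run the examples from 0; the earliest place one falls off (shortest prefix, ties alphabetical) gets sent to the lowest-numbered state that keeps every Accept/Reject pair distinguishable — a pair clashes when both reach the same state with identical unread suffix — and to a fresh state only if none does.
a: 0a undefined. 0a->0: no, b/ab meet in 0 with "b" left. Open state 1: 0a->1.
b: 0b undefined. 0b->0: no, a/bba meet in 1. 0b->1: no, ba/aa meet in 1 with "a" left. Open state 2: 0b->2.
aa: 1a undefined. 1a->0: ok.
ab: 1b undefined. 1b->0: ok.
ba: 2a undefined. 2a->0: no, b/abbab meet in 2. 2a->1: ok.
bb: 2b undefined. 2b->0: no, b/abbbb meet in 2. 2b->1: ok.
All examples now run through 3 states with every (state, symbol) defined. Accept strings end in {1,2}, Reject strings end in {0}; accept={1,2}.

states=3 start=0 accept={1,2} delta: 0a->1 0b->2 1a->0 1b->0 2a->1 2b->1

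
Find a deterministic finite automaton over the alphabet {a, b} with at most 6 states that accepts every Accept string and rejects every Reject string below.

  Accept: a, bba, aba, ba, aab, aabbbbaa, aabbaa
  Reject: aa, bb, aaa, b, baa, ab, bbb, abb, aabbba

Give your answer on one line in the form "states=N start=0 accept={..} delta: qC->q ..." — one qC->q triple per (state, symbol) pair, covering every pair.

states=4 start=0 accept={1,3} delta: 0a->1 0b->0 1a->2 1b->0 2a->0 2b->3 3a->0 3b->2

Grow the machine one transition at a time. Run the examples from 0; the earliest place one falls off (shortest prefix, ties alphabetical) gets sent to the lowest-numbered state that keeps every Accept/Reject pair distinguishable — a pair clashes when both reach the same state with identical unread suffix — and to a fresh state only if none does.
a: 0a undefined. 0a->0: no, a/aa meet in 0. Open state 1: 0a->1.
b: 0b undefined. 0b->0: ok.
aa: 1a undefined. 1a->0: no, a/aaa meet in 1. 1a->1: no, a/aa meet in 1. Open state 2: 1a->2.
ab: 1b undefined. 1b->0: ok.
aaa: 2a undefined. 2a->0: ok.
aab: 2b undefined. 2b->0: no, a/aabbba meet in 1. 2b->1: no, a/aabbba meet in 1. 2b->2: no, aab/aa meet in 2. Open state 3: 2b->3.
aabb: 3b undefined. 3b->0: no, a/aabbba meet in 1. 3b->1: no, a/aabbba meet in 1. 3b->2: ok.
aabbba: 3a undefined. 3a->0: ok.
All examples now run through 4 states with every (state, symbol) defined. Accept strings end in {1,3}, Reject strings end in {0,2}; accept={1,3}.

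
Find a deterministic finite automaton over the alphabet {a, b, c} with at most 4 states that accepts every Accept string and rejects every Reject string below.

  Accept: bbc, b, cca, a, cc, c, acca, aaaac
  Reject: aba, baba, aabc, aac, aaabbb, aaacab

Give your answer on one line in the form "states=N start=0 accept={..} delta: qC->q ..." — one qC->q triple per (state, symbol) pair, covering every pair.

State merging on the prefix tree: take the shortest (then alphabetical) example prefix whose next move is undefined and point that move at state 0, else 1, else 2, ...; a target is out if some Accept/Reject pair would then sit in one state with the same input left (inseparable). If every existing state is out, open a new one.
a: 0a undefined. 0a->0: no, c/aac meet in 0 with "c" left. Open state 1: 0a->1.
b: 0b undefined. 0b->0: ok.
c: 0c undefined. 0c->0: ok.
aa: 1a undefined. 1a->0: no, bbc/aabc meet in 0. 1a->1: no, aaaac/aac meet in 1 with "c" left. Open state 2: 1a->2.
ab: 1b undefined. 1b->0: no, cca/aba meet in 1. 1b->1: ok.
ac: 1c undefined. 1c->0: ok.
aaa: 2a undefined. 2a->0: no, bbc/aaabbb meet in 0. 2a->1: no, cca/aaabbb meet in 1. 2a->2: no, aaaac/aac meet in 2 with "c" left. Open state 3: 2a->3.
aab: 2b undefined. 2b->0: no, bbc/aabc meet in 0. 2b->1: no, bbc/aabc meet in 0. 2b->2: ok.
aac: 2c undefined. 2c->0: no, bbc/aabc meet in 0. 2c->1: no, cca/aabc meet in 1. 2c->2: ok.
aaaa: 3a undefined. 3a->0: ok.
aaab: 3b undefined. 3b->0: no, bbc/aaabbb meet in 0. 3b->1: no, cca/aaabbb meet in 1. 3b->2: ok.
aaac: 3c undefined. 3c->0: no, cca/aaacab meet in 1. 3c->1: ok.
All examples now run through 4 states with every (state, symbol) defined. Accept strings end in {0,1}, Reject strings end in {2}; accept={0,1}.

states=4 start=0 accept={0,1} delta: 0a->1 0b->0 0c->0 1a->2 1b->1 1c->0 2a->3 2b->2 2c->2 3a->0 3b->2 3c->1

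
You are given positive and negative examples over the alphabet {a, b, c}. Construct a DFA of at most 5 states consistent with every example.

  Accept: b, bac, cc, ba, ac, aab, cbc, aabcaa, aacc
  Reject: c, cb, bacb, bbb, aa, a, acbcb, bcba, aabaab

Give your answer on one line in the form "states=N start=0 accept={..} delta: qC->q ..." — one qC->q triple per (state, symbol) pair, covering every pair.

Grow the machine one transition at a time. Run the examples from 0; the earliest place one falls off (shortest prefix, ties alphabetical) gets sent to the lowest-numbered state that keeps every Accept/Reject pair distinguishable — a pair clashes when both reach the same state with identical unread suffix — and to a fresh state only if none does.
a: 0a undefined. 0a->0: no, ac/c meet in 0 with "c" left. Open state 1: 0a->1.
b: 0b undefined. 0b->0: no, b/bbb meet in 0. 0b->1: no, b/a meet in 1. Open state 2: 0b->2.
c: 0c undefined. 0c->0: no, b/cb meet in 2. 0c->1: ok.
aa: 1a undefined. 1a->0: ok.
ac: 1c undefined. 1c->0: no, cc/aa meet in 0. 1c->1: no, cc/c meet in 1. 1c->2: ok.
ba: 2a undefined. 2a->0: no, bac/c meet in 1. 2a->1: no, b/aabaab meet in 2. 2a->2: ok.
bb: 2b undefined. 2b->0: no, b/bbb meet in 2. 2b->1: ok.
bc: 2c undefined. 2c->0: no, b/bacb meet in 2. 2c->1: no, bac/c meet in 1. 2c->2: ok.
cb: 1b undefined. 1b->0: no, cbc/c meet in 1. 1b->1: ok.
All examples now run through 3 states with every (state, symbol) defined. Accept strings end in {2}, Reject strings end in {0,1}; accept={2}.

states=3 start=0 accept={2} delta: 0a->1 0b->2 0c->1 1a->0 1b->1 1c->2 2a->2 2b->1 2c->2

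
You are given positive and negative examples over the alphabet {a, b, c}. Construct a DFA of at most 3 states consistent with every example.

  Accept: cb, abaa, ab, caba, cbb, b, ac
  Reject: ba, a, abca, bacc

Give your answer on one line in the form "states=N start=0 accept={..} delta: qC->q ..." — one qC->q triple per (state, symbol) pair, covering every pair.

Fold the examples into a partial DFA from state 0: repeatedly fix the first undefined (state, symbol) met by the shortest-then-alphabetical prefix, trying targets in increasing order and rejecting any under which an Accept and a Reject string meet in one state with the same remainder; add a state when all current targets are rejected. Accepting states are where Accept strings end.
a: 0a undefined. 0a->0: ok.
b: 0b undefined. 0b->0: no, abaa/ba meet in 0. Open state 1: 0b->1.
c: 0c undefined. 0c->0: no, caba/ba meet in 1 with "a" left. 0c->1: ok.
ba: 1a undefined. 1a->0: no, abaa/ba meet in 0. 1a->1: no, abaa/ba meet in 1. Open state 2: 1a->2.
cb: 1b undefined. 1b->0: no, cb/a meet in 0. 1b->1: ok.
abc: 1c undefined. 1c->0: ok.
bac: 2c undefined. 2c->0: no, cb/bacc meet in 1. 2c->1: ok.
cab: 2b undefined. 2b->0: no, caba/a meet in 0. 2b->1: no, caba/ba meet in 2. 2b->2: ok.
abaa: 2a undefined. 2a->0: no, abaa/a meet in 0. 2a->1: ok.
All examples now run through 3 states with every (state, symbol) defined. Accept strings end in {1}, Reject strings end in {0,2}; accept={1}.

states=3 start=0 accept={1} delta: 0a->0 0b->1 0c->1 1a->2 1b->1 1c->0 2a->1 2b->2 2c->1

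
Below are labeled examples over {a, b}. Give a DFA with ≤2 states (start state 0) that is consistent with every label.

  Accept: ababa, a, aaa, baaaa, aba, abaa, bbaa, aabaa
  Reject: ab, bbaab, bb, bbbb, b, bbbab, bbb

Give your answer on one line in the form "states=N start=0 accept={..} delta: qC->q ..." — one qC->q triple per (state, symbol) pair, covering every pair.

states=2 start=0 accept={0} delta: 0a->0 0b->1 1a->0 1b->1

Grow the machine one transition at a time. Run the examples from 0; the earliest place one falls off (shortest prefix, ties alphabetical) gets sent to the lowest-numbered state that keeps every Accept/Reject pair distinguishable — a pair clashes when both reach the same state with identical unread suffix — and to a fresh state only if none does.
a: 0a undefined. 0a->0: ok.
b: 0b undefined. 0b->0: no, ababa/ab meet in 0. Open state 1: 0b->1.
ba: 1a undefined. 1a->0: ok.
bb: 1b undefined. 1b->0: no, ababa/bb meet in 0. 1b->1: ok.
All examples now run through 2 states with every (state, symbol) defined. Accept strings end in {0}, Reject strings end in {1}; accept={0}.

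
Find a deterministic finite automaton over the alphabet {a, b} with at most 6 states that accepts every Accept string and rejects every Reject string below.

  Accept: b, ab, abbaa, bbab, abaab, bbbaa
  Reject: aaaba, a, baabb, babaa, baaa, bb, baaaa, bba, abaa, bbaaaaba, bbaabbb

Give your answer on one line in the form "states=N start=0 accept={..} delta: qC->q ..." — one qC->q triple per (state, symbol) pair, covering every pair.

states=4 start=0 accept={1} delta: 0a->0 0b->1 1a->0 1b->2 2a->3 2b->2 3a->1 3b->1

State merging on the prefix tree: take the shortest (then alphabetical) example prefix whose next move is undefined and point that move at state 0, else 1, else 2, ...; a target is out if some Accept/Reject pair would then sit in one state with the same input left (inseparable). If every existing state is out, open a new one.
a: 0a undefined. 0a->0: ok.
b: 0b undefined. 0b->0: no, b/aaaba meet in 0. Open state 1: 0b->1.
ba: 1a undefined. 1a->0: ok.
bb: 1b undefined. 1b->0: no, b/bbaabbb meet in 1. 1b->1: no, b/baabb meet in 1. Open state 2: 1b->2.
bba: 2a undefined. 2a->0: no, abbaa/aaaba meet in 0. 2a->1: no, b/bba meet in 1. 2a->2: no, abbaa/baabb meet in 2. Open state 3: 2a->3.
bbb: 2b undefined. 2b->0: no, bbbaa/aaaba meet in 0. 2b->1: no, bbbaa/aaaba meet in 0. 2b->2: ok.
bbaa: 3a undefined. 3a->0: no, abbaa/aaaba meet in 0. 3a->1: ok.
bbab: 3b undefined. 3b->0: no, bbab/aaaba meet in 0. 3b->1: ok.
All examples now run through 4 states with every (state, symbol) defined. Accept strings end in {1}, Reject strings end in {0,2,3}; accept={1}.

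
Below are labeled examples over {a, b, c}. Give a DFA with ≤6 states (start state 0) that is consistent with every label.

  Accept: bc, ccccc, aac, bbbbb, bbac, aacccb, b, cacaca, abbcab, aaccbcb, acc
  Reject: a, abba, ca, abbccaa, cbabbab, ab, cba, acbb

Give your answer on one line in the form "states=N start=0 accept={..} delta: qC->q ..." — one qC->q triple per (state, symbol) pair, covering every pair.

State merging on the prefix tree: take the shortest (then alphabetical) example prefix whose next move is undefined and point that move at state 0, else 1, else 2, ...; a target is out if some Accept/Reject pair would then sit in one state with the same input left (inseparable). If every existing state is out, open a new one.
a: 0a undefined. 0a->0: no, b/ab meet in 0 with "b" left. Open state 1: 0a->1.
b: 0b undefined. 0b->0: ok.
c: 0c undefined. 0c->0: ok.
aa: 1a undefined. 1a->0: ok.
ab: 1b undefined. 1b->0: no, bc/abbccaa meet in 0. 1b->1: no, bc/abba meet in 0. Open state 2: 1b->2.
ac: 1c undefined. 1c->0: no, bc/acbb meet in 0. 1c->1: no, bbac/a meet in 1. 1c->2: no, bbac/ab meet in 2. Open state 3: 1c->3.
abb: 2b undefined. 2b->0: no, bc/abbccaa meet in 0. 2b->1: no, bc/abba meet in 0. 2b->2: ok.
acb: 3b undefined. 3b->0: no, bc/acbb meet in 0. 3b->1: ok.
acc: 3c undefined. 3c->0: ok.
abba: 2a undefined. 2a->0: no, bc/abba meet in 0. 2a->1: ok.
abbc: 2c undefined. 2c->0: no, bc/abbccaa meet in 0. 2c->1: ok.
caca: 3a undefined. 3a->0: no, cacaca/a meet in 1. 3a->1: no, bc/abbccaa meet in 0. 3a->2: ok.
All examples now run through 4 states with every (state, symbol) defined. Accept strings end in {0,3}, Reject strings end in {1,2}; accept={0,3}.

states=4 start=0 accept={0,3} delta: 0a->1 0b->0 0c->0 1a->0 1b->2 1c->3 2a->1 2b->2 2c->1 3a->2 3b->1 3c->0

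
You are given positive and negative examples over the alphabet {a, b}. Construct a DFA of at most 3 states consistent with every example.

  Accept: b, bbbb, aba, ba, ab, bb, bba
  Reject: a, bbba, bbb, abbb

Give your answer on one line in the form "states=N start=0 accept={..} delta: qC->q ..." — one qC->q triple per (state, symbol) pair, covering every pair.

states=3 start=0 accept={1,2} delta: 0a->0 0b->1 1a->1 1b->2 2a->1 2b->0

State merging on the prefix tree: take the shortest (then alphabetical) example prefix whose next move is undefined and point that move at state 0, else 1, else 2, ...; a target is out if some Accept/Reject pair would then sit in one state with the same input left (inseparable). If every existing state is out, open a new one.
a: 0a undefined. 0a->0: ok.
b: 0b undefined. 0b->0: no, b/a meet in 0. Open state 1: 0b->1.
ba: 1a undefined. 1a->0: no, aba/a meet in 0. 1a->1: ok.
bb: 1b undefined. 1b->0: no, b/bbba meet in 1. 1b->1: no, b/bbba meet in 1. Open state 2: 1b->2.
bba: 2a undefined. 2a->0: no, bba/a meet in 0. 2a->1: ok.
bbb: 2b undefined. 2b->0: ok.
All examples now run through 3 states with every (state, symbol) defined. Accept strings end in {1,2}, Reject strings end in {0}; accept={1,2}.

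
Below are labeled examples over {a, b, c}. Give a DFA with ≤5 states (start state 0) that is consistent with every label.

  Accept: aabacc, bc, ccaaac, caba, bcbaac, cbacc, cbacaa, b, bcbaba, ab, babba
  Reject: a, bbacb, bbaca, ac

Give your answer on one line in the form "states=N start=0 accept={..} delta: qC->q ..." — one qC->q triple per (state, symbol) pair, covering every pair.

State merging on the prefix tree: take the shortest (then alphabetical) example prefix whose next move is undefined and point that move at state 0, else 1, else 2, ...; a target is out if some Accept/Reject pair would then sit in one state with the same input left (inseparable). If every existing state is out, open a new one.
a: 0a undefined. 0a->0: ok.
b: 0b undefined. 0b->0: no, bc/ac meet in 0 with "c" left. Open state 1: 0b->1.
c: 0c undefined. 0c->0: no, ccaaac/a meet in 0. 0c->1: no, b/ac meet in 1. Open state 2: 0c->2.
ba: 1a undefined. 1a->0: ok.
bb: 1b undefined. 1b->0: no, babba/a meet in 0. 1b->1: no, babba/a meet in 0. 1b->2: ok.
bc: 1c undefined. 1c->0: no, bc/a meet in 0. 1c->1: ok.
ca: 2a undefined. 2a->0: no, caba/a meet in 0. 2a->1: no, bcbaac/bbacb meet in 2. 2a->2: no, babba/ac meet in 2. Open state 3: 2a->3.
cb: 2b undefined. 2b->0: ok.
cc: 2c undefined. 2c->0: no, aabacc/a meet in 0. 2c->1: no, ccaaac/ac meet in 2. 2c->2: no, aabacc/ac meet in 2. 2c->3: ok.
cab: 3b undefined. 3b->0: no, caba/a meet in 0. 3b->1: no, caba/a meet in 0. 3b->2: ok.
cca: 3a undefined. 3a->0: no, ccaaac/ac meet in 2. 3a->1: no, ccaaac/ac meet in 2. 3a->2: no, cbacaa/ac meet in 2. 3a->3: ok.
bbac: 3c undefined. 3c->0: no, bc/bbacb meet in 1. 3c->1: ok.
All examples now run through 4 states with every (state, symbol) defined. Accept strings end in {1,3}, Reject strings end in {0,2}; accept={1,3}.

states=4 start=0 accept={1,3} delta: 0a->0 0b->1 0c->2 1a->0 1b->2 1c->1 2a->3 2b->0 2c->3 3a->3 3b->2 3c->1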